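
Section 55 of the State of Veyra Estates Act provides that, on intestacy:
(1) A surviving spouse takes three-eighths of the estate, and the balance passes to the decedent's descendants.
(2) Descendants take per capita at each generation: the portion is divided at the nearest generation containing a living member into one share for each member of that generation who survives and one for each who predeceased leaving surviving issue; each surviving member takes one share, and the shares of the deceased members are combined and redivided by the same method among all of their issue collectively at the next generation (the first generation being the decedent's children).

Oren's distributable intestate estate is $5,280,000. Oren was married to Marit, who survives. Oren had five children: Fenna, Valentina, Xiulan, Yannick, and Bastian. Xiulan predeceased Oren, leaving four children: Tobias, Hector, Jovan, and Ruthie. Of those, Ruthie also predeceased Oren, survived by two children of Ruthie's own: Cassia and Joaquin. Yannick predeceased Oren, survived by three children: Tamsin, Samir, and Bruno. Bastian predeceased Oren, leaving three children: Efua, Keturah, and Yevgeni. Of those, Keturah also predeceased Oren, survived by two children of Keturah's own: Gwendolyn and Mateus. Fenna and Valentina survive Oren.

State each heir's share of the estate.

Marit takes three-eighths of $5,280,000 = $1,980,000. The remaining $3,300,000 passes to the descendants.
The descendants' portion ($3,300,000) is divided at the children's generation into 5 shares of $660,000. Fenna and Valentina each take $660,000. The 3 shares of the deceased (Xiulan, Yannick, and Bastian) are combined into a pool of $1,980,000.
That pool ($1,980,000) is divided at the grandchildren's generation into 10 shares of $198,000. Tobias, Hector, Jovan, Tamsin, Samir, Bruno, Efua, and Yevgeni each take $198,000. The 2 shares of the deceased (Ruthie and Keturah) are combined into a pool of $396,000.
That pool ($396,000) is divided at the great-grandchildren's generation equally among Cassia, Joaquin, Gwendolyn, and Mateus: $99,000 each.

Marit: $1,980,000; Fenna: $660,000; Valentina: $660,000; Tobias: $198,000; Hector: $198,000; Jovan: $198,000; Cassia: $99,000; Joaquin: $99,000; Tamsin: $198,000; Samir: $198,000; Bruno: $198,000; Efua: $198,000; Gwendolyn: $99,000; Mateus: $99,000; Yevgeni: $198,000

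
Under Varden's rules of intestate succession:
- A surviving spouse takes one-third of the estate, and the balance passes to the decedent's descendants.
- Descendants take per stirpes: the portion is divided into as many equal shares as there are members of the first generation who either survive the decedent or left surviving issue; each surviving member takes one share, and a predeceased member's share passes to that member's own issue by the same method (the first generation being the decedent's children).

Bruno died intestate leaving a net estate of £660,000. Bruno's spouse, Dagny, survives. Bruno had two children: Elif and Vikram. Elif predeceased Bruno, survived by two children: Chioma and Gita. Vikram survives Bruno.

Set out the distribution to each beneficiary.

Dagny: £220,000; Chioma: £110,000; Gita: £110,000; Vikram: £220,000

Dagny takes one-third of £660,000 = £220,000. The remaining £440,000 passes to the descendants.
The descendants' portion (£440,000) is divided into 2 shares of £220,000: Vikram takes £220,000; Elif's £220,000 share passes to Elif's issue.
Elif's share (£220,000) is divided into 2 shares of £110,000: Chioma and Gita each take £110,000.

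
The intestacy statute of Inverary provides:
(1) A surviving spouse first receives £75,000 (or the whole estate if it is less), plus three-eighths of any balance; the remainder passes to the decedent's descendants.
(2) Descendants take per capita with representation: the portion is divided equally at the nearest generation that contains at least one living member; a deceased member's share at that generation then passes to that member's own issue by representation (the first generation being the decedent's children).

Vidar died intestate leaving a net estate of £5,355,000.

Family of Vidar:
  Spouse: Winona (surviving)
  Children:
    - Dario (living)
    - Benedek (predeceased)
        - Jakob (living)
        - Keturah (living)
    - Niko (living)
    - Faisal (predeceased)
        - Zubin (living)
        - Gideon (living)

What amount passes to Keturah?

Winona first takes £75,000, leaving a balance of £5,280,000. Winona then takes three-eighths of the balance (£1,980,000), for a total of £2,055,000. The remaining £3,300,000 passes to the descendants.
The descendants' portion (£3,300,000) is divided into 4 shares of £825,000: Dario and Niko each take £825,000; Benedek's £825,000 share passes to Benedek's issue; Faisal's £825,000 share passes to Faisal's issue.
Benedek's share (£825,000) is divided into 2 shares of £412,500: Jakob and Keturah each take £412,500.
Faisal's share (£825,000) is divided into 2 shares of £412,500: Zubin and Gideon each take £412,500.

Keturah receives £412,500.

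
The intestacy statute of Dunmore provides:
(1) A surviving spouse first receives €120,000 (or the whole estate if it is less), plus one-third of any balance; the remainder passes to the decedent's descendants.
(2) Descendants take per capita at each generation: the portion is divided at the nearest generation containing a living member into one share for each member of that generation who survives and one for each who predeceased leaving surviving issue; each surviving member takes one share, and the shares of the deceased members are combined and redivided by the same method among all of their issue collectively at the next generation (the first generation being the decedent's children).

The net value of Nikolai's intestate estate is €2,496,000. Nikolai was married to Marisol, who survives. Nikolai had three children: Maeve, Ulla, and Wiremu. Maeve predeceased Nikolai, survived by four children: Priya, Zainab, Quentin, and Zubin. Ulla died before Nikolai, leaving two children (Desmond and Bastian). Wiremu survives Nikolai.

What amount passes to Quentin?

Marisol first takes €120,000, leaving a balance of €2,376,000. Marisol then takes one-third of the balance (€792,000), for a total of €912,000. The remaining €1,584,000 passes to the descendants.
The descendants' portion (€1,584,000) is divided at the children's generation into 3 shares of €528,000. Wiremu takes €528,000. The 2 shares of the deceased (Maeve and Ulla) are combined into a pool of €1,056,000.
That pool (€1,056,000) is divided at the grandchildren's generation equally among Priya, Zainab, Quentin, Zubin, Desmond, and Bastian: €176,000 each.

Quentin receives €176,000.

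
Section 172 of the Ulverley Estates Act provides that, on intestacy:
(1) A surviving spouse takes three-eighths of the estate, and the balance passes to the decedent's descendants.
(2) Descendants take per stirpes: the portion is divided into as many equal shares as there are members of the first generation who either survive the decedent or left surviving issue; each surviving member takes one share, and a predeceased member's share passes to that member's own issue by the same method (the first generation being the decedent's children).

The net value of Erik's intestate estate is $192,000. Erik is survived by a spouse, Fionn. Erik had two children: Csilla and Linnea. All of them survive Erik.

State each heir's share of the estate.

Fionn: $72,000; Csilla: $60,000; Linnea: $60,000

Fionn takes three-eighths of $192,000 = $72,000. The remaining $120,000 passes to the descendants.
The descendants' portion ($120,000) is divided into 2 shares of $60,000: Csilla and Linnea each take $60,000.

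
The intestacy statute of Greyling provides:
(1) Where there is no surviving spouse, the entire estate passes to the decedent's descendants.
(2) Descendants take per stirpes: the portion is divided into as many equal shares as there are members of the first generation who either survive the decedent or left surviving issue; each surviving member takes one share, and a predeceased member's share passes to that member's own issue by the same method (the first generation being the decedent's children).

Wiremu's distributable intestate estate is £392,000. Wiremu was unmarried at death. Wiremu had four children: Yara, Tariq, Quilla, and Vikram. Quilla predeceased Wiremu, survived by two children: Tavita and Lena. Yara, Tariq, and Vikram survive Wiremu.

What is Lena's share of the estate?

Lena receives £49,000.

The entire £392,000 passes to the descendants.
That amount (£392,000) is divided into 4 shares of £98,000: Yara, Tariq, and Vikram each take £98,000; Quilla's £98,000 share passes to Quilla's issue.
Quilla's share (£98,000) is divided into 2 shares of £49,000: Tavita and Lena each take £49,000.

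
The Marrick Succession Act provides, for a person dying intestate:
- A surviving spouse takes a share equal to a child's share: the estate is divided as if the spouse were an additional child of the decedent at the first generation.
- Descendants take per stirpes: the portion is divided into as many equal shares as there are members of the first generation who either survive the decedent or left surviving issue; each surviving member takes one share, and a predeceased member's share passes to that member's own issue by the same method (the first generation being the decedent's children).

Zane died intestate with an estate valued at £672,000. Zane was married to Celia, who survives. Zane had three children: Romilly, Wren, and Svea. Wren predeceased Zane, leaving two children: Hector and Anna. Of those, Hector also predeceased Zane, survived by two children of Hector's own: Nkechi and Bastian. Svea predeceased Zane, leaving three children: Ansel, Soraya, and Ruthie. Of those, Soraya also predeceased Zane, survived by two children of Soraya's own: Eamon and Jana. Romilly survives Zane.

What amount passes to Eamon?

Eamon receives £28,000.

The spouse counts as an additional share at the children's level, so there are 4 primary shares of £168,000. Celia takes one such share (£168,000).
The children's combined portion (£504,000) is divided into 3 shares of £168,000: Romilly takes £168,000; Wren's £168,000 share passes to Wren's issue; Svea's £168,000 share passes to Svea's issue.
Wren's share (£168,000) is divided into 2 shares of £84,000: Anna takes £84,000; Hector's £84,000 share passes to Hector's issue.
Hector's share (£84,000) is divided into 2 shares of £42,000: Nkechi and Bastian each take £42,000.
Svea's share (£168,000) is divided into 3 shares of £56,000: Ansel and Ruthie each take £56,000; Soraya's £56,000 share passes to Soraya's issue.
Soraya's share (£56,000) is divided into 2 shares of £28,000: Eamon and Jana each take £28,000.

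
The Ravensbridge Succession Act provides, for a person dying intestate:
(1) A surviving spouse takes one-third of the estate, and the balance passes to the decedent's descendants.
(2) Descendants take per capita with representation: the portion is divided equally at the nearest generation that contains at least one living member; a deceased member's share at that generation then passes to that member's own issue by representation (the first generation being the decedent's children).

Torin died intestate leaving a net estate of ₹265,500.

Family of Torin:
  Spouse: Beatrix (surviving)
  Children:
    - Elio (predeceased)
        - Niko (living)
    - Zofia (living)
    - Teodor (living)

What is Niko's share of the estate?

Beatrix takes one-third of ₹265,500 = ₹88,500. The remaining ₹177,000 passes to the descendants.
The descendants' portion (₹177,000) is divided into 3 shares of ₹59,000: Zofia and Teodor each take ₹59,000; Elio's ₹59,000 share passes to Elio's issue.
Elio's share (₹59,000) passes entirely to Niko.

Niko receives ₹59,000.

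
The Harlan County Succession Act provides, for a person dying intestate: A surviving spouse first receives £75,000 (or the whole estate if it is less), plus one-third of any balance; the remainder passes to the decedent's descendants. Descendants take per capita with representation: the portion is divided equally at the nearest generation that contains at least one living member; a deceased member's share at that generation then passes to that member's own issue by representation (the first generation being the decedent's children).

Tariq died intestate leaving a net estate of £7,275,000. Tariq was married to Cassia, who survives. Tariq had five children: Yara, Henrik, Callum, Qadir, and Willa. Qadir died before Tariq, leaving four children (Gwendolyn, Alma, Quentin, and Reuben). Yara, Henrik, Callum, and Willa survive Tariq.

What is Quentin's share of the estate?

Cassia first takes £75,000, leaving a balance of £7,200,000. Cassia then takes one-third of the balance (£2,400,000), for a total of £2,475,000. The remaining £4,800,000 passes to the descendants.
The descendants' portion (£4,800,000) is divided into 5 shares of £960,000: Yara, Henrik, Callum, and Willa each take £960,000; Qadir's £960,000 share passes to Qadir's issue.
Qadir's share (£960,000) is divided into 4 shares of £240,000: Gwendolyn, Alma, Quentin, and Reuben each take £240,000.

Quentin receives £240,000.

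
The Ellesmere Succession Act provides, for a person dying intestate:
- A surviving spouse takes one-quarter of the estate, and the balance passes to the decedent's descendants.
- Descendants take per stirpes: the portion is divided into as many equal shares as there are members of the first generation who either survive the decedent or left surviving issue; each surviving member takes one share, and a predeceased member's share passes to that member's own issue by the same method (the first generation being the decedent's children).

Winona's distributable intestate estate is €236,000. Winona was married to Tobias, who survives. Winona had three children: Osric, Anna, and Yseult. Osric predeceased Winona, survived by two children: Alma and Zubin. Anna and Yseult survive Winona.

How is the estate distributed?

Tobias takes one-quarter of €236,000 = €59,000. The remaining €177,000 passes to the descendants.
The descendants' portion (€177,000) is divided into 3 shares of €59,000: Anna and Yseult each take €59,000; Osric's €59,000 share passes to Osric's issue.
Osric's share (€59,000) is divided into 2 shares of €29,500: Alma and Zubin each take €29,500.

Tobias: €59,000; Alma: €29,500; Zubin: €29,500; Anna: €59,000; Yseult: €59,000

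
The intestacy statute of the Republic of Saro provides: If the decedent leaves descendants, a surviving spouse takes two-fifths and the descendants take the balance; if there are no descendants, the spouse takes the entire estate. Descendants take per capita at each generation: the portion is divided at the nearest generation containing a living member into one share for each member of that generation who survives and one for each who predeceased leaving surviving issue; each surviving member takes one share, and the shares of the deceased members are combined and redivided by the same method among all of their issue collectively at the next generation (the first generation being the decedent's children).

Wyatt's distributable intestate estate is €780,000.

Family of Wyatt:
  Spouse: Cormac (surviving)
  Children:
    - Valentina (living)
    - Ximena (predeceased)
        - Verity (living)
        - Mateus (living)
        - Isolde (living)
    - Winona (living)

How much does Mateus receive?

Cormac takes two-fifths of €780,000 = €312,000. The remaining €468,000 passes to the descendants.
The descendants' portion (€468,000) is divided at the children's generation into 3 shares of €156,000. Valentina and Winona each take €156,000. The remaining share for the deceased Ximena (€156,000) is carried to the next generation.
That pool (€156,000) is divided at the grandchildren's generation equally among Verity, Mateus, and Isolde: €52,000 each.

Mateus receives €52,000.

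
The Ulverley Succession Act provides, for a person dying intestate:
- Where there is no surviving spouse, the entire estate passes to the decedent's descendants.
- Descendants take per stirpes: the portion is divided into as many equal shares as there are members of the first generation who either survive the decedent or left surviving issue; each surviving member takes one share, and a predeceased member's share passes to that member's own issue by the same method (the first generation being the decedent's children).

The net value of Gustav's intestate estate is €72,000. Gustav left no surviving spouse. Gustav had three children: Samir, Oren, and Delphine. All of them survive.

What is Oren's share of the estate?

The entire €72,000 passes to the descendants.
That amount (€72,000) is divided into 3 shares of €24,000: Samir, Oren, and Delphine each take €24,000.

Oren receives €24,000.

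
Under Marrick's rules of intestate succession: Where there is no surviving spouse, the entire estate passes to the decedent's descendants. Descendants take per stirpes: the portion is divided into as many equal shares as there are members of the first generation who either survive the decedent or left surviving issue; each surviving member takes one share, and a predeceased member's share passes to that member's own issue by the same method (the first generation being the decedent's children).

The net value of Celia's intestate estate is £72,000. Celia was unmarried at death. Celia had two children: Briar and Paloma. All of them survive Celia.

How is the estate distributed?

The entire £72,000 passes to the descendants.
That amount (£72,000) is divided into 2 shares of £36,000: Briar and Paloma each take £36,000.

Briar: £36,000; Paloma: £36,000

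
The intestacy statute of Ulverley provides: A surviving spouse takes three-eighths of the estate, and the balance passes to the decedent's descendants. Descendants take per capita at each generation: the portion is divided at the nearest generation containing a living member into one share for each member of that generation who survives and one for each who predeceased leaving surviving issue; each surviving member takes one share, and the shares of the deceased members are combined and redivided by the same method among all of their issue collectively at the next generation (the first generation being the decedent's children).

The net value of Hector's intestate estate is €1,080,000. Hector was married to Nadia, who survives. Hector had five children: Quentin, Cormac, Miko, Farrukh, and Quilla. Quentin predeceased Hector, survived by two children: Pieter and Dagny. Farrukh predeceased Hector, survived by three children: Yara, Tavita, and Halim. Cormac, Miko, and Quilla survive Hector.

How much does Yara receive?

Nadia takes three-eighths of €1,080,000 = €405,000. The remaining €675,000 passes to the descendants.
The descendants' portion (€675,000) is divided at the children's generation into 5 shares of €135,000. Cormac, Miko, and Quilla each take €135,000. The 2 shares of the deceased (Quentin and Farrukh) are combined into a pool of €270,000.
That pool (€270,000) is divided at the grandchildren's generation equally among Pieter, Dagny, Yara, Tavita, and Halim: €54,000 each.

Yara receives €54,000.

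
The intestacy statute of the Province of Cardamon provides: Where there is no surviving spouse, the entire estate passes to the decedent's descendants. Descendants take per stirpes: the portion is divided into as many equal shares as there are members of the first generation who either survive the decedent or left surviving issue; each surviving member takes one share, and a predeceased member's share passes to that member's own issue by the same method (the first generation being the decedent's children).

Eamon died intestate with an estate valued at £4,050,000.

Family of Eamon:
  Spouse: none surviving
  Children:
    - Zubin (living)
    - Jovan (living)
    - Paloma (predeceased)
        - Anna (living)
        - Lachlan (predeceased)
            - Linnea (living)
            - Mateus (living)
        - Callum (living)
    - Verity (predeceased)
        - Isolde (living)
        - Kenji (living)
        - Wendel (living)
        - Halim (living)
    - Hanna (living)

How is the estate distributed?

Zubin: £810,000; Jovan: £810,000; Anna: £270,000; Linnea: £135,000; Mateus: £135,000; Callum: £270,000; Isolde: £202,500; Kenji: £202,500; Wendel: £202,500; Halim: £202,500; Hanna: £810,000

The entire £4,050,000 passes to the descendants.
That amount (£4,050,000) is divided into 5 shares of £810,000: Zubin, Jovan, and Hanna each take £810,000; Paloma's £810,000 share passes to Paloma's issue; Verity's £810,000 share passes to Verity's issue.
Paloma's share (£810,000) is divided into 3 shares of £270,000: Anna and Callum each take £270,000; Lachlan's £270,000 share passes to Lachlan's issue.
Lachlan's share (£270,000) is divided into 2 shares of £135,000: Linnea and Mateus each take £135,000.
Verity's share (£810,000) is divided into 4 shares of £202,500: Isolde, Kenji, Wendel, and Halim each take £202,500.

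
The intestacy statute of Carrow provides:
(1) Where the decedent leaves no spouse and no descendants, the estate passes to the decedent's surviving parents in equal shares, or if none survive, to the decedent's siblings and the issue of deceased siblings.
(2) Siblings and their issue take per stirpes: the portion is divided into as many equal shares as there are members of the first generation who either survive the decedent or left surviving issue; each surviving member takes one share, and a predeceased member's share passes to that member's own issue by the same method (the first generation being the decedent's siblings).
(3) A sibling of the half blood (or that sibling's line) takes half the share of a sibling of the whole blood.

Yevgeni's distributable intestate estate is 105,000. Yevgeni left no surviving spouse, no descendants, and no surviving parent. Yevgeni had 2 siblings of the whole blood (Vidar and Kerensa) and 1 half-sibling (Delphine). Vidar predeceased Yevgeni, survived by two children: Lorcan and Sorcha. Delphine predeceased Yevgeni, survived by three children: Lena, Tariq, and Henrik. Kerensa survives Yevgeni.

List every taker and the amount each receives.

Lorcan: 21,000; Sorcha: 21,000; Kerensa: 42,000; Lena: 7,000; Tariq: 7,000; Henrik: 7,000

The entire 105,000 passes to the siblings and their issue.
Counting each half-blood sibling's line as half a unit, there are 5/2 units in 105,000, so one unit is 42,000. Whole-blood lines (Vidar and Kerensa) take 42,000 each; half-blood lines (Delphine) take 21,000 each.
Vidar's share (42,000) is divided into 2 shares of 21,000: Lorcan and Sorcha each take 21,000.
Delphine's share (21,000) is divided into 3 shares of 7,000: Lena, Tariq, and Henrik each take 7,000.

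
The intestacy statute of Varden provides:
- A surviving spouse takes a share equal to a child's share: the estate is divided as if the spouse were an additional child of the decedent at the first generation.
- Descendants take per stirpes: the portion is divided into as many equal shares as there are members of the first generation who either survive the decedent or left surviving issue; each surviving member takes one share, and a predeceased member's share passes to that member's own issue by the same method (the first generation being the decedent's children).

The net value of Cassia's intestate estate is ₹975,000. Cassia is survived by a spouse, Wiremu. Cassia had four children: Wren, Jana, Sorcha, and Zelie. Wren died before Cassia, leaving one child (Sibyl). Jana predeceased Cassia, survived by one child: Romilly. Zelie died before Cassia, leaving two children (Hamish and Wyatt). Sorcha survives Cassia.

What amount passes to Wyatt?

The spouse counts as an additional share at the children's level, so there are 5 primary shares of ₹195,000. Wiremu takes one such share (₹195,000).
The children's combined portion (₹780,000) is divided into 4 shares of ₹195,000: Sorcha takes ₹195,000; Wren's ₹195,000 share passes to Wren's issue; Jana's ₹195,000 share passes to Jana's issue; Zelie's ₹195,000 share passes to Zelie's issue.
Wren's share (₹195,000) passes entirely to Sibyl.
Jana's share (₹195,000) passes entirely to Romilly.
Zelie's share (₹195,000) is divided into 2 shares of ₹97,500: Hamish and Wyatt each take ₹97,500.

Wyatt receives ₹97,500.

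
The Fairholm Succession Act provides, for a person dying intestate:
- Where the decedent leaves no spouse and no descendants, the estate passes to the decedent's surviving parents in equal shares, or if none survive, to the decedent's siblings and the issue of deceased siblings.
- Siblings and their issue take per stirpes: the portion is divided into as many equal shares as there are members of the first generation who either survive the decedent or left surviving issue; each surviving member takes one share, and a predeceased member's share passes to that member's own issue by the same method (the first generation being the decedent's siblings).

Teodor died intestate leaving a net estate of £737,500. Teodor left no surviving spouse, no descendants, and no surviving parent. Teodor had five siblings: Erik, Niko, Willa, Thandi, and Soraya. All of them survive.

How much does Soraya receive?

The entire £737,500 passes to the siblings and their issue.
That amount (£737,500) is divided into 5 shares of £147,500: Erik, Niko, Willa, Thandi, and Soraya each take £147,500.

Soraya receives £147,500.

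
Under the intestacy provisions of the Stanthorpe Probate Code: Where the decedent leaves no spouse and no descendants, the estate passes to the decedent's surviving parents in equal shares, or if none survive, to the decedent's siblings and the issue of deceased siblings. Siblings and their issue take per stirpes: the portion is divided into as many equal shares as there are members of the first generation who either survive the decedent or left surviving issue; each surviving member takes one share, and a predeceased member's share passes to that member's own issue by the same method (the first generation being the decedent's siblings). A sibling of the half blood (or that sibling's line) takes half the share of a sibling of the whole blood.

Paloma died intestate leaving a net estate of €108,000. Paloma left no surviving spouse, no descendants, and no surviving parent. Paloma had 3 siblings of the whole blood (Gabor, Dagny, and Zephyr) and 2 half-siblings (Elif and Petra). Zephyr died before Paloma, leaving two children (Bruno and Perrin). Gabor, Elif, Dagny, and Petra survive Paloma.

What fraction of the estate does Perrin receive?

The entire €108,000 passes to the siblings and their issue.
Counting each half-blood sibling's line as half a unit, there are 4 units in €108,000, so one unit is €27,000. Whole-blood lines (Gabor, Dagny, and Zephyr) take €27,000 each; half-blood lines (Elif and Petra) take €13,500 each.
Zephyr's share (€27,000) is divided into 2 shares of €13,500: Bruno and Perrin each take €13,500.

Perrin receives 1/8 of the estate.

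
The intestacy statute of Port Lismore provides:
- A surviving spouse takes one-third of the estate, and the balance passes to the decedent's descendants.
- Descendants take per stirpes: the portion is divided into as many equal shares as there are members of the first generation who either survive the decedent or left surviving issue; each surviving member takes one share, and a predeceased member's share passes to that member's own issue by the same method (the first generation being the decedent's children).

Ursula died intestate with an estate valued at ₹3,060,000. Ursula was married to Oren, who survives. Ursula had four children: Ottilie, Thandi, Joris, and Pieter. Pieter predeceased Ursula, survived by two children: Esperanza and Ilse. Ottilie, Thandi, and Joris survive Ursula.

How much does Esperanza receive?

Oren takes one-third of ₹3,060,000 = ₹1,020,000. The remaining ₹2,040,000 passes to the descendants.
The descendants' portion (₹2,040,000) is divided into 4 shares of ₹510,000: Ottilie, Thandi, and Joris each take ₹510,000; Pieter's ₹510,000 share passes to Pieter's issue.
Pieter's share (₹510,000) is divided into 2 shares of ₹255,000: Esperanza and Ilse each take ₹255,000.

Esperanza receives ₹255,000.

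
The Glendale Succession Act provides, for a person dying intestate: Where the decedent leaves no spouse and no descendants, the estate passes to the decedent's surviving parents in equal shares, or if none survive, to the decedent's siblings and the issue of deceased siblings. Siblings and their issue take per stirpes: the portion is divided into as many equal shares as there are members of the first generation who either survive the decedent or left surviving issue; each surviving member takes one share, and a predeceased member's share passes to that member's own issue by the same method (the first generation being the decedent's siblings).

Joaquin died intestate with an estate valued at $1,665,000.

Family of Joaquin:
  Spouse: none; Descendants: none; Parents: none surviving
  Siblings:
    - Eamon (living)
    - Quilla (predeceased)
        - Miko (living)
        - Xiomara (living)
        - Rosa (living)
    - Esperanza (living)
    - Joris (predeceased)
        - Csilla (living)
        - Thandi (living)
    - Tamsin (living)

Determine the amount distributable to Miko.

Miko receives $111,000.

The entire $1,665,000 passes to the siblings and their issue.
That amount ($1,665,000) is divided into 5 shares of $333,000: Eamon, Esperanza, and Tamsin each take $333,000; Quilla's $333,000 share passes to Quilla's issue; Joris's $333,000 share passes to Joris's issue.
Quilla's share ($333,000) is divided into 3 shares of $111,000: Miko, Xiomara, and Rosa each take $111,000.
Joris's share ($333,000) is divided into 2 shares of $166,500: Csilla and Thandi each take $166,500.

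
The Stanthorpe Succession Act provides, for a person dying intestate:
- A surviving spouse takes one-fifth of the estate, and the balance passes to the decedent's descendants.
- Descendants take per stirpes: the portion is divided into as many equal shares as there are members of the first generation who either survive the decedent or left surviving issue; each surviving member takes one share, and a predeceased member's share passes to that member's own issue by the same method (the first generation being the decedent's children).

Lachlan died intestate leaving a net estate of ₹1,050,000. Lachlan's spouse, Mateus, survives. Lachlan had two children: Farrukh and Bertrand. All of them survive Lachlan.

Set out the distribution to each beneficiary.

Mateus: ₹210,000; Farrukh: ₹420,000; Bertrand: ₹420,000

Mateus takes one-fifth of ₹1,050,000 = ₹210,000. The remaining ₹840,000 passes to the descendants.
The descendants' portion (₹840,000) is divided into 2 shares of ₹420,000: Farrukh and Bertrand each take ₹420,000.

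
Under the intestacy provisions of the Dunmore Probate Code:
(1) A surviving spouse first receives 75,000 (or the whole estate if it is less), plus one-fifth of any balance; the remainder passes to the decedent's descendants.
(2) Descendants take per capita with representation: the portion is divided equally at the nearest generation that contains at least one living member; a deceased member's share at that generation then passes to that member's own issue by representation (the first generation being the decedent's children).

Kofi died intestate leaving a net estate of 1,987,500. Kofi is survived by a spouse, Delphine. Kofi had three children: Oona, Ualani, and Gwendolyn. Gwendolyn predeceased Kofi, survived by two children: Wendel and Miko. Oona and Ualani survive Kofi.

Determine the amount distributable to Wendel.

Wendel receives 255,000.

Delphine first takes 75,000, leaving a balance of 1,912,500. Delphine then takes one-fifth of the balance (382,500), for a total of 457,500. The remaining 1,530,000 passes to the descendants.
The descendants' portion (1,530,000) is divided into 3 shares of 510,000: Oona and Ualani each take 510,000; Gwendolyn's 510,000 share passes to Gwendolyn's issue.
Gwendolyn's share (510,000) is divided into 2 shares of 255,000: Wendel and Miko each take 255,000.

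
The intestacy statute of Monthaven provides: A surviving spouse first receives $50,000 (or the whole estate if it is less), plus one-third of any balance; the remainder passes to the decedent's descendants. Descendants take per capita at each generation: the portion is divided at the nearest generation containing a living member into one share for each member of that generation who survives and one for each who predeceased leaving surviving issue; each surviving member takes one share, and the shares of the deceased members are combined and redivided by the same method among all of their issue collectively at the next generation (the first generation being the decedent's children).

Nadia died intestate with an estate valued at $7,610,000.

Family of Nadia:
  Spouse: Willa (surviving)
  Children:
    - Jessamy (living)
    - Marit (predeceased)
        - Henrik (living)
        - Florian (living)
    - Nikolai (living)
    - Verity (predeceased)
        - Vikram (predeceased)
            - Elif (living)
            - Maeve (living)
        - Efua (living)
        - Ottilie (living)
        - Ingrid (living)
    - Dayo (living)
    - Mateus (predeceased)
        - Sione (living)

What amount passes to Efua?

Willa first takes $50,000, leaving a balance of $7,560,000. Willa then takes one-third of the balance ($2,520,000), for a total of $2,570,000. The remaining $5,040,000 passes to the descendants.
The descendants' portion ($5,040,000) is divided at the children's generation into 6 shares of $840,000. Jessamy, Nikolai, and Dayo each take $840,000. The 3 shares of the deceased (Marit, Verity, and Mateus) are combined into a pool of $2,520,000.
That pool ($2,520,000) is divided at the grandchildren's generation into 7 shares of $360,000. Henrik, Florian, Efua, Ottilie, Ingrid, and Sione each take $360,000. The remaining share for the deceased Vikram ($360,000) is carried to the next generation.
That pool ($360,000) is divided at the great-grandchildren's generation equally among Elif and Maeve: $180,000 each.

Efua receives $360,000.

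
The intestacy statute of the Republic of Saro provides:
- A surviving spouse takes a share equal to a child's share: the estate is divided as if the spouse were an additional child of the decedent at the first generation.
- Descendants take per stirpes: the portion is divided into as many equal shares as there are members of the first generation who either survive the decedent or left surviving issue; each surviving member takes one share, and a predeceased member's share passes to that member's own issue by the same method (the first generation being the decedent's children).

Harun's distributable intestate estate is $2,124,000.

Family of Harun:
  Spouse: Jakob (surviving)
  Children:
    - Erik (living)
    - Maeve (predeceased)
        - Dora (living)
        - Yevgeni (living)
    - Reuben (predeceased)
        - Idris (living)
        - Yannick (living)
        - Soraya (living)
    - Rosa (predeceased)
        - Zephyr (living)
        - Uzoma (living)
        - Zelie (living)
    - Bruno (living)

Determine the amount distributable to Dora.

The spouse counts as an additional share at the children's level, so there are 6 primary shares of $354,000. Jakob takes one such share ($354,000).
The children's combined portion ($1,770,000) is divided into 5 shares of $354,000: Erik and Bruno each take $354,000; Maeve's $354,000 share passes to Maeve's issue; Reuben's $354,000 share passes to Reuben's issue; Rosa's $354,000 share passes to Rosa's issue.
Maeve's share ($354,000) is divided into 2 shares of $177,000: Dora and Yevgeni each take $177,000.
Reuben's share ($354,000) is divided into 3 shares of $118,000: Idris, Yannick, and Soraya each take $118,000.
Rosa's share ($354,000) is divided into 3 shares of $118,000: Zephyr, Uzoma, and Zelie each take $118,000.

Dora receives $177,000.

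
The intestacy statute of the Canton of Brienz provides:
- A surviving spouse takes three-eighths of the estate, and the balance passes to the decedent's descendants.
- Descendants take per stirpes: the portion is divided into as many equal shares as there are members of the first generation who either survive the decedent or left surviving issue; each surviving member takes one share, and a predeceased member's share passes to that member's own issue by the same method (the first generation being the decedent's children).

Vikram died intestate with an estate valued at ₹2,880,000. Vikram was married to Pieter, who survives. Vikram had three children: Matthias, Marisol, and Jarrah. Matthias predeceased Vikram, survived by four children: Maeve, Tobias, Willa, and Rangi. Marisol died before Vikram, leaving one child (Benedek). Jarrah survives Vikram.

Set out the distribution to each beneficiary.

Pieter: ₹1,080,000; Maeve: ₹150,000; Tobias: ₹150,000; Willa: ₹150,000; Rangi: ₹150,000; Benedek: ₹600,000; Jarrah: ₹600,000

Pieter takes three-eighths of ₹2,880,000 = ₹1,080,000. The remaining ₹1,800,000 passes to the descendants.
The descendants' portion (₹1,800,000) is divided into 3 shares of ₹600,000: Jarrah takes ₹600,000; Matthias's ₹600,000 share passes to Matthias's issue; Marisol's ₹600,000 share passes to Marisol's issue.
Matthias's share (₹600,000) is divided into 4 shares of ₹150,000: Maeve, Tobias, Willa, and Rangi each take ₹150,000.
Marisol's share (₹600,000) passes entirely to Benedek.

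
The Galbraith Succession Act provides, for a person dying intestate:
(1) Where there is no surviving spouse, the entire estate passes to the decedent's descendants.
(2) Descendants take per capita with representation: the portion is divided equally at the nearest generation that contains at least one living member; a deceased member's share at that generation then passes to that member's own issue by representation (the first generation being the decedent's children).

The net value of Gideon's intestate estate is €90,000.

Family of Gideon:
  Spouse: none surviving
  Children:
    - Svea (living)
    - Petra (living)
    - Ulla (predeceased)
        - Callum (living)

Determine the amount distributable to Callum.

The entire €90,000 passes to the descendants.
That amount (€90,000) is divided into 3 shares of €30,000: Svea and Petra each take €30,000; Ulla's €30,000 share passes to Ulla's issue.
Ulla's share (€30,000) passes entirely to Callum.

Callum receives €30,000.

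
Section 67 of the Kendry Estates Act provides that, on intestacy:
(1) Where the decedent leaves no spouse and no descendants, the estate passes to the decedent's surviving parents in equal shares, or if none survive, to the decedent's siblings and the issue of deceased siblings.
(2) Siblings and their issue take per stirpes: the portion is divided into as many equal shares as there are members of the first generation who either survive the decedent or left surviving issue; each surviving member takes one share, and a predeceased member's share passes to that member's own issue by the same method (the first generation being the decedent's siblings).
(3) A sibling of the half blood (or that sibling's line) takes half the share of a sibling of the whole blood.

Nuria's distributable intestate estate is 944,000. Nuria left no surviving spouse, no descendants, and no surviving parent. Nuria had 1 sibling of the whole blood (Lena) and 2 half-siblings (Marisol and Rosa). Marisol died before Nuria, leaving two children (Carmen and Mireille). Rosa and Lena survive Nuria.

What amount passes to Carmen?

Carmen receives 118,000.

The entire 944,000 passes to the siblings and their issue.
Counting each half-blood sibling's line as half a unit, there are 2 units in 944,000, so one unit is 472,000. Whole-blood lines (Lena) take 472,000 each; half-blood lines (Marisol and Rosa) take 236,000 each.
Marisol's share (236,000) is divided into 2 shares of 118,000: Carmen and Mireille each take 118,000.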